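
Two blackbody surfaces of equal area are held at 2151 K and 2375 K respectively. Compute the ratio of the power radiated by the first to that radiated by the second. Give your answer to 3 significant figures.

With equal areas, P₁/P₂ = (T₁/T₂)⁴ = (2151/2375)⁴ = 0.673.

P₁/P₂ ≈ 0.673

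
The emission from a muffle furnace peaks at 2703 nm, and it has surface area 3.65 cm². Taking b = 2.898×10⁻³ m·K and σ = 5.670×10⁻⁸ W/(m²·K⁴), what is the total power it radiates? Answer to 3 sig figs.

Wien's law: T = b/λ_max = 2.898×10⁻³/2.703×10⁻⁶ = 1072.14 K.
Area A = 3.65 cm² = 3.65×10⁻⁴ m².
Then P = σAT⁴ = 5.670×10⁻⁸×3.65×10⁻⁴×(1072.14)⁴ = 27.3 W.

P ≈ 27.3 W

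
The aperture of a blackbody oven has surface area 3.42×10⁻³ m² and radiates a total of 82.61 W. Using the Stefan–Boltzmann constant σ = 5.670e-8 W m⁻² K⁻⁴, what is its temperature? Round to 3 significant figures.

Area A = 3.42×10⁻³ m².
P = σAT⁴ ⇒ T = (P/(σA))^(1/4) = (82.61/(5.670×10⁻⁸×3.42×10⁻³))^(1/4) = 808 K.

T ≈ 808 K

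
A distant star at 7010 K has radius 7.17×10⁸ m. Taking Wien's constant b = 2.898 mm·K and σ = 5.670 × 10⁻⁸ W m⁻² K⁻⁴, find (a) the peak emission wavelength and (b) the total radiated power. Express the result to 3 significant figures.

λ_max ≈ 0.413 μm; P ≈ 8.85×10²⁶ W

(a) λ_max = b/T = 2.898×10⁻³/7010 = 4.134×10⁻⁷ m = 0.413 μm.
Surface area A = 4πR² = 4π(7.17×10⁸ m)² = 6.46023×10¹⁸ m².
(b) P = σAT⁴ = 5.670×10⁻⁸×6.46023×10¹⁸×(7010)⁴ = 8.85×10²⁶ W.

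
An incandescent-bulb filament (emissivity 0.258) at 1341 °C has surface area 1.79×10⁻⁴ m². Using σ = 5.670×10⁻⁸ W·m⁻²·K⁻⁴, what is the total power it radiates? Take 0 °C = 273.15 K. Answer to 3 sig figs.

T = 1341 °C + 273.15 = 1614.15 K.
Area A = 1.79×10⁻⁴ m².
P = εσAT⁴ = 0.258 × 5.670×10⁻⁸ × 1.79×10⁻⁴ × (1614.15)⁴ = 17.8 W.

P ≈ 17.8 W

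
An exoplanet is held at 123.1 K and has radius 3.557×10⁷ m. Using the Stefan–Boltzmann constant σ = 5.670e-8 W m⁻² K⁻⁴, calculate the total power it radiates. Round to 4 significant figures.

P ≈ 2.070×10¹⁷ W

Surface area A = 4πR² = 4π(3.557×10⁷ m)² = 1.58993×10¹⁶ m².
P = σAT⁴ = 5.670×10⁻⁸ × 1.58993×10¹⁶ × (123.1)⁴ = 2.070×10¹⁷ W.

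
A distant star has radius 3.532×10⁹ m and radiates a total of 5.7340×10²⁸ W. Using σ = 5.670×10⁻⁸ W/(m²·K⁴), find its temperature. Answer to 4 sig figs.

Surface area A = 4πR² = 4π(3.532×10⁹ m)² = 1.56766×10²⁰ m².
P = σAT⁴ ⇒ T = (P/(σA))^(1/4) = (5.7340×10²⁸/(5.670×10⁻⁸×1.56766×10²⁰))^(1/4) = 8962 K.

T ≈ 8962 K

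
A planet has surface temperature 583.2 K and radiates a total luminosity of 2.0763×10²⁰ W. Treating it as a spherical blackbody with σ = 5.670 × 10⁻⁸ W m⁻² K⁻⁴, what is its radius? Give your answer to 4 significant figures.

L = 4πR²σT⁴ ⇒ R = √(L/(4πσT⁴)).
σT⁴ = 6559.23 W/m², so R = √(2.0763×10²⁰/(4π×6559.23)) = 5.019×10⁷ m.

R ≈ 5.019×10⁷ m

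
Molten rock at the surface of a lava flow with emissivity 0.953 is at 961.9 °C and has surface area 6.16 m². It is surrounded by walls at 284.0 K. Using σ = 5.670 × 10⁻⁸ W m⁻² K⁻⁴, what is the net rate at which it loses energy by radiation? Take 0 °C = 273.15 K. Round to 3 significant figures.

Net loss ≈ 7.72×10⁵ W

T = 961.9 °C + 273.15 = 1235.05 K.
Area A = 6.16 m².
Net radiated power P_net = εσA(T⁴ − T₀⁴) = 0.953×5.670×10⁻⁸×6.16×(1235.05⁴ − 284.0⁴).
T⁴ − T₀⁴ = 2.32669×10¹² − 6.50539×10⁹ = 2.32018×10¹² K⁴, so P_net = 7.72×10⁵ W.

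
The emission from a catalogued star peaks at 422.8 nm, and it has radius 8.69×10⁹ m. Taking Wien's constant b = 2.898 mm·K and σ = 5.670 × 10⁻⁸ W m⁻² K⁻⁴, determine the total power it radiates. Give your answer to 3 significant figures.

P ≈ 1.19×10²⁹ W

Wien's law: T = b/λ_max = 2.898×10⁻³/4.228×10⁻⁷ = 6854.30 K.
Surface area A = 4πR² = 4π(8.69×10⁹ m)² = 9.48963×10²⁰ m².
Then P = σAT⁴ = 5.670×10⁻⁸×9.48963×10²⁰×(6854.30)⁴ = 1.19×10²⁹ W.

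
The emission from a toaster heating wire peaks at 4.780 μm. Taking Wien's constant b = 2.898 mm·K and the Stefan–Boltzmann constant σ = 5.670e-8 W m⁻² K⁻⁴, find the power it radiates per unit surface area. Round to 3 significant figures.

I ≈ 7.66×10³ W/m²

Wien's law: T = b/λ_max = 2.898×10⁻³/4.780×10⁻⁶ = 606.276 K.
Then I = σT⁴ = 5.670×10⁻⁸×(606.276)⁴ = 7.66×10³ W/m².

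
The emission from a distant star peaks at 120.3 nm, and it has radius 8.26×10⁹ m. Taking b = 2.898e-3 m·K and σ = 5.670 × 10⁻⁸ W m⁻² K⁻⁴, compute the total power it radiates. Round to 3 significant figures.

P ≈ 1.64×10³¹ W

Wien's law: T = b/λ_max = 2.898×10⁻³/1.203×10⁻⁷ = 24089.8 K.
Surface area A = 4πR² = 4π(8.26×10⁹ m)² = 8.57373×10²⁰ m².
Then P = σAT⁴ = 5.670×10⁻⁸×8.57373×10²⁰×(24089.8)⁴ = 1.64×10³¹ W.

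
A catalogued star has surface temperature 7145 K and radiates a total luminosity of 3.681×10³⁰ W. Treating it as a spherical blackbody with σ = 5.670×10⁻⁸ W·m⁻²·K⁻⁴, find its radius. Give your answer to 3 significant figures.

R ≈ 4.45×10¹⁰ m

L = 4πR²σT⁴ ⇒ R = √(L/(4πσT⁴)).
σT⁴ = 1.47772×10⁸ W/m², so R = √(3.681×10³⁰/(4π×1.47772×10⁸)) = 4.45×10¹⁰ m.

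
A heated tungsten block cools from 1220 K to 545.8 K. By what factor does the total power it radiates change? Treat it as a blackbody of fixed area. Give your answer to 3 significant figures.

P₂/P₁ ≈ 0.0401

P ∝ T⁴, so P₂/P₁ = (T₂/T₁)⁴ = (545.8/1220)⁴ = (0.447377)⁴ = 0.0401.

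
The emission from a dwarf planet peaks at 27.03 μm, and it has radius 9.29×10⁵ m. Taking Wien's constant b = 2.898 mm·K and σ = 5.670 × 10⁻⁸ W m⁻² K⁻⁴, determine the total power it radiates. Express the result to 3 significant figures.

P ≈ 8.13×10¹³ W

Wien's law: T = b/λ_max = 2.898×10⁻³/2.703×10⁻⁵ = 107.214 K.
Surface area A = 4πR² = 4π(9.29×10⁵ m)² = 1.08453×10¹³ m².
Then P = σAT⁴ = 5.670×10⁻⁸×1.08453×10¹³×(107.214)⁴ = 8.13×10¹³ W.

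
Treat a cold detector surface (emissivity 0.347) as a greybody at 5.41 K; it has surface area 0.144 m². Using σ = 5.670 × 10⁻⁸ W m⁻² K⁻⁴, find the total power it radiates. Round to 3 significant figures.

P ≈ 2.43×10⁻⁶ W

Area A = 0.144 m².
P = εσAT⁴ = 0.347 × 5.670×10⁻⁸ × 0.144 × (5.41)⁴ = 2.43×10⁻⁶ W.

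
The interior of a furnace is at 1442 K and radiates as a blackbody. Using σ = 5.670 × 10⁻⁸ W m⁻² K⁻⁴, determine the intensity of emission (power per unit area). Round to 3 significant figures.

I ≈ 2.45×10⁵ W/m²

Stefan–Boltzmann: I = σT⁴ = 5.670×10⁻⁸ × (1442)⁴ = 2.45×10⁵ W/m².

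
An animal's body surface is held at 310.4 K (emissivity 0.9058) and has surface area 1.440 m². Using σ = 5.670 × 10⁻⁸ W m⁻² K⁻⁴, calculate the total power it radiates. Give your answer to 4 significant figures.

P ≈ 686.5 W

Area A = 1.440 m².
P = εσAT⁴ = 0.9058 × 5.670×10⁻⁸ × 1.440 × (310.4)⁴ = 686.5 W.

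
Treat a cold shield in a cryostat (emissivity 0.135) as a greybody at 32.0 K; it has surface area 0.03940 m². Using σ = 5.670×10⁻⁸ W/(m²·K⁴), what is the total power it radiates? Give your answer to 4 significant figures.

P ≈ 3.162×10⁻⁴ W

Area A = 0.03940 m².
P = εσAT⁴ = 0.135 × 5.670×10⁻⁸ × 0.03940 × (32.0)⁴ = 3.162×10⁻⁴ W.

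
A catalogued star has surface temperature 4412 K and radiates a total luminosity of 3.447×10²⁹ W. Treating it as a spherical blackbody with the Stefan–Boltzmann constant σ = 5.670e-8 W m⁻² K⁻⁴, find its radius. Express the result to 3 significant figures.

R ≈ 3.57×10¹⁰ m

L = 4πR²σT⁴ ⇒ R = √(L/(4πσT⁴)).
σT⁴ = 2.14845×10⁷ W/m², so R = √(3.447×10²⁹/(4π×2.14845×10⁷)) = 3.57×10¹⁰ m.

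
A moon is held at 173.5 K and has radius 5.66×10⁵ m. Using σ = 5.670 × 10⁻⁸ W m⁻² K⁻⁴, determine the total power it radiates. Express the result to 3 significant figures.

Surface area A = 4πR² = 4π(5.66×10⁵ m)² = 4.02571×10¹² m².
P = σAT⁴ = 5.670×10⁻⁸ × 4.02571×10¹² × (173.5)⁴ = 2.07×10¹⁴ W.

P ≈ 2.07×10¹⁴ W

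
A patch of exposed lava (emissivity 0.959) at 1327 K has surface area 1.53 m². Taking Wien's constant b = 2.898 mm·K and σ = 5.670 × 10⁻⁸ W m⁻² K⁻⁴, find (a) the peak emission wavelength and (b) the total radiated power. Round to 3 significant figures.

λ_max ≈ 2.18×10³ nm; P ≈ 2.58×10⁵ W

(a) λ_max = b/T = 2.898×10⁻³/1327 = 2.184×10⁻⁶ m = 2.18×10³ nm.
Area A = 1.53 m².
(b) P = εσAT⁴ = 0.959×5.670×10⁻⁸×1.53×(1327)⁴ = 2.58×10⁵ W.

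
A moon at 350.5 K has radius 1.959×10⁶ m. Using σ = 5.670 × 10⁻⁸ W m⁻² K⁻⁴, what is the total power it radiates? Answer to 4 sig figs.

P ≈ 4.127×10¹⁶ W

Surface area A = 4πR² = 4π(1.959×10⁶ m)² = 4.82257×10¹³ m².
P = σAT⁴ = 5.670×10⁻⁸ × 4.82257×10¹³ × (350.5)⁴ = 4.127×10¹⁶ W.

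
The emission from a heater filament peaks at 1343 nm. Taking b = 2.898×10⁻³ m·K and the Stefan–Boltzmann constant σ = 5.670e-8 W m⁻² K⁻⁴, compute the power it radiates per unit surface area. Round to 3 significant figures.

I ≈ 1.23×10⁶ W/m²

Wien's law: T = b/λ_max = 2.898×10⁻³/1.343×10⁻⁶ = 2157.86 K.
Then I = σT⁴ = 5.670×10⁻⁸×(2157.86)⁴ = 1.23×10⁶ W/m².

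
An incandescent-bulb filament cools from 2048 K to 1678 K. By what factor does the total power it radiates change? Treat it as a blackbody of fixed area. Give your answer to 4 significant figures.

P₂/P₁ ≈ 0.4507

P ∝ T⁴, so P₂/P₁ = (T₂/T₁)⁴ = (1678/2048)⁴ = (0.819336)⁴ = 0.4507.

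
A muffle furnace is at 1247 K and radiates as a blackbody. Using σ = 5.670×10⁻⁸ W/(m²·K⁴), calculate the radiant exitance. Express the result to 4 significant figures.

Stefan–Boltzmann: I = σT⁴ = 5.670×10⁻⁸ × (1247)⁴ = 1.371×10⁵ W/m².

I ≈ 1.371×10⁵ W/m²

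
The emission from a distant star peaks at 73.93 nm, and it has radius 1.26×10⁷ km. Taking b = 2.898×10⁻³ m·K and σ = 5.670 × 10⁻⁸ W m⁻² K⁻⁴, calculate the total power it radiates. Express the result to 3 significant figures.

P ≈ 2.67×10³² W

Wien's law: T = b/λ_max = 2.898×10⁻³/7.393×10⁻⁸ = 39199.2 K.
Surface area A = 4πR² = 4π(1.26×10¹⁰ m)² = 1.99504×10²¹ m².
Then P = σAT⁴ = 5.670×10⁻⁸×1.99504×10²¹×(39199.2)⁴ = 2.67×10³² W.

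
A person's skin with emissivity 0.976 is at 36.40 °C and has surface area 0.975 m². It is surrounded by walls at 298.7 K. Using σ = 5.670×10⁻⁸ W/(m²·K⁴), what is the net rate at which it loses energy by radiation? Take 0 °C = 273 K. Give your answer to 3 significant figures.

Net loss ≈ 64.9 W

T = 36.40 °C + 273 = 309.40 K.
Area A = 0.975 m².
Net radiated power P_net = εσA(T⁴ − T₀⁴) = 0.976×5.670×10⁻⁸×0.975×(309.40⁴ − 298.7⁴).
T⁴ − T₀⁴ = 9.16392×10⁹ − 7.96051×10⁹ = 1.20341×10⁹ K⁴, so P_net = 64.9 W.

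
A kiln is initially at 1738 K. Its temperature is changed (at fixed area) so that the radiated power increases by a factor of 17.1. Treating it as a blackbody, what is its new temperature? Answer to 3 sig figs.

T₂ ≈ 3.53×10³ K

P ∝ T⁴, so T₂/T₁ = (P₂/P₁)^(1/4) = (17.1)^(1/4) = 2.03352.
T₂ = 1738 × 2.03352 = 3.53×10³ K.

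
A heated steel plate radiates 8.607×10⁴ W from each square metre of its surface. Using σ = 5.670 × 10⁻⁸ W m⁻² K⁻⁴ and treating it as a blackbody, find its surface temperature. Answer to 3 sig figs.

I = σT⁴, so T = (I/σ)^(1/4) = (8.607×10⁴/(5.670×10⁻⁸))^(1/4) = 1.11×10³ K.

T ≈ 1.11×10³ K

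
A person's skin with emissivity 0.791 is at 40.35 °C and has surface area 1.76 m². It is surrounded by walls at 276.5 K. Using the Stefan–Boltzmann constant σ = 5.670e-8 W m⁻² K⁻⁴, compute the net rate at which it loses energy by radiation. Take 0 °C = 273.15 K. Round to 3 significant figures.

T = 40.35 °C + 273.15 = 313.50 K.
Area A = 1.76 m².
Net radiated power P_net = εσA(T⁴ − T₀⁴) = 0.791×5.670×10⁻⁸×1.76×(313.50⁴ − 276.5⁴).
T⁴ − T₀⁴ = 9.65940×10⁹ − 5.84495×10⁹ = 3.81445×10⁹ K⁴, so P_net = 301 W.

Net loss ≈ 301 W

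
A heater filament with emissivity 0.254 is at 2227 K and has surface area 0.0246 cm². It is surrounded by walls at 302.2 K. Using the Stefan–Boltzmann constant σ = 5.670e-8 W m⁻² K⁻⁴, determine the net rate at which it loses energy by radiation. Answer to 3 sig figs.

Net loss ≈ 0.871 W

Area A = 0.0246 cm² = 2.46×10⁻⁶ m².
Net radiated power P_net = εσA(T⁴ − T₀⁴) = 0.254×5.670×10⁻⁸×2.46×10⁻⁶×(2227⁴ − 302.2⁴).
T⁴ − T₀⁴ = 2.45969×10¹³ − 8.34023×10⁹ = 2.45886×10¹³ K⁴, so P_net = 0.871 W.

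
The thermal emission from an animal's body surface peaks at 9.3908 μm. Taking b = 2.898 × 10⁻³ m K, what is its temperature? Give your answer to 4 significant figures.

Wien's law gives T = b/λ_max = (2.898×10⁻³ m·K)/(9.3908×10⁻⁶ m) = 308.6 K.

T ≈ 308.6 K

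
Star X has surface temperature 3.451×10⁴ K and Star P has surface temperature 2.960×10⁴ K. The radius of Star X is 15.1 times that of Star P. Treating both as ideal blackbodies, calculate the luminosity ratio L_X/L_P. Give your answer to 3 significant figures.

L_X/L_P ≈ 421

L ∝ R²T⁴, so L_X/L_P = (R_X/R_P)²(T_X/T_P)⁴ = (15.1)² × (3.451×10⁴/2.960×10⁴)⁴ = 228.01 × 1.84762 = 421.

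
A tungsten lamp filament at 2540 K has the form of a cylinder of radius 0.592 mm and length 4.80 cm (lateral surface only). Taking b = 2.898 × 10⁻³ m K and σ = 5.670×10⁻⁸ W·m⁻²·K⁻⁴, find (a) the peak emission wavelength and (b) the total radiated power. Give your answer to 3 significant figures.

λ_max ≈ 1.14×10³ nm; P ≈ 421 W

(a) λ_max = b/T = 2.898×10⁻³/2540 = 1.141×10⁻⁶ m = 1.14×10³ nm.
Lateral area A = 2πrL = 2π×5.92×10⁻⁴×0.0480 = 1.78543×10⁻⁴ m².
(b) P = σAT⁴ = 5.670×10⁻⁸×1.78543×10⁻⁴×(2540)⁴ = 421 W.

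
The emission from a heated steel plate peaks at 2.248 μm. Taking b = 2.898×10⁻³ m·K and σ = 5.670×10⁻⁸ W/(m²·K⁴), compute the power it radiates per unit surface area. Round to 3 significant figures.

Wien's law: T = b/λ_max = 2.898×10⁻³/2.248×10⁻⁶ = 1289.15 K.
Then I = σT⁴ = 5.670×10⁻⁸×(1289.15)⁴ = 1.57×10⁵ W/m².

I ≈ 1.57×10⁵ W/m²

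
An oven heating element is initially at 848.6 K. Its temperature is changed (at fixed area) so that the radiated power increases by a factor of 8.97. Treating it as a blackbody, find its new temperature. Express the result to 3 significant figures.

P ∝ T⁴, so T₂/T₁ = (P₂/P₁)^(1/4) = (8.97)^(1/4) = 1.73061.
T₂ = 848.6 × 1.73061 = 1.47×10³ K.

T₂ ≈ 1.47×10³ K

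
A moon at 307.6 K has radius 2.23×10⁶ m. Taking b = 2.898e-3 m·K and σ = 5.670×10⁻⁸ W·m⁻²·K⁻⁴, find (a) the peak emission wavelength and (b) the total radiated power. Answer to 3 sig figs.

(a) λ_max = b/T = 2.898×10⁻³/307.6 = 9.421×10⁻⁶ m = 9.42 μm.
Surface area A = 4πR² = 4π(2.23×10⁶ m)² = 6.24913×10¹³ m².
(b) P = σAT⁴ = 5.670×10⁻⁸×6.24913×10¹³×(307.6)⁴ = 3.17×10¹⁶ W.

λ_max ≈ 9.42 μm; P ≈ 3.17×10¹⁶ W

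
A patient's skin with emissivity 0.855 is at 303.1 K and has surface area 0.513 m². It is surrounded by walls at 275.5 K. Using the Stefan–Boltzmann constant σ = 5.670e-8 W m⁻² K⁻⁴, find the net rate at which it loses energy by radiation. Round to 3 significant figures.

Area A = 0.513 m².
Net radiated power P_net = εσA(T⁴ − T₀⁴) = 0.855×5.670×10⁻⁸×0.513×(303.1⁴ − 275.5⁴).
T⁴ − T₀⁴ = 8.44003×10⁹ − 5.76085×10⁹ = 2.67918×10⁹ K⁴, so P_net = 66.6 W.

Net loss ≈ 66.6 W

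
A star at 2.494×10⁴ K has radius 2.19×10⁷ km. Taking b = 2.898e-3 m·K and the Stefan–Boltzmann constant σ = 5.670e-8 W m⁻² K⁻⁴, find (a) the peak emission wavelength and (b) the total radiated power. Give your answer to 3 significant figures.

(a) λ_max = b/T = 2.898×10⁻³/2.494×10⁴ = 1.162×10⁻⁷ m = 116 nm.
Surface area A = 4πR² = 4π(2.19×10¹⁰ m)² = 6.02696×10²¹ m².
(b) P = σAT⁴ = 5.670×10⁻⁸×6.02696×10²¹×(2.494×10⁴)⁴ = 1.32×10³² W.

λ_max ≈ 116 nm; P ≈ 1.32×10³² W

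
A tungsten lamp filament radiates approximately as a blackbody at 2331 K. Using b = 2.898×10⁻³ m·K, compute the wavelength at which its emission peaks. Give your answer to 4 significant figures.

λ_max ≈ 1243 nm

Wien's displacement law: λ_max = b/T = (2.898×10⁻³ m·K)/(2331 K) = 1.2432×10⁻⁶ m.
That is 1243 nm, in the infrared range.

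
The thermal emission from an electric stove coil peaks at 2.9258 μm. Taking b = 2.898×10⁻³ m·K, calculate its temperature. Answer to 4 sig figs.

T ≈ 990.5 K

Wien's law gives T = b/λ_max = (2.898×10⁻³ m·K)/(2.9258×10⁻⁶ m) = 990.5 K.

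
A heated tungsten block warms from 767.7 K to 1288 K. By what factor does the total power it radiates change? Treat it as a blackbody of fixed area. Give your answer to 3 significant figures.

P ∝ T⁴, so P₂/P₁ = (T₂/T₁)⁴ = (1288/767.7)⁴ = (1.67774)⁴ = 7.92.

P₂/P₁ ≈ 7.92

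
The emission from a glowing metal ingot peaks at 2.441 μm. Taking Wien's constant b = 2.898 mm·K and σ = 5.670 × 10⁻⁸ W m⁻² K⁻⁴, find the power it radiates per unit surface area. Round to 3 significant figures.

I ≈ 1.13×10⁵ W/m²

Wien's law: T = b/λ_max = 2.898×10⁻³/2.441×10⁻⁶ = 1187.22 K.
Then I = σT⁴ = 5.670×10⁻⁸×(1187.22)⁴ = 1.13×10⁵ W/m².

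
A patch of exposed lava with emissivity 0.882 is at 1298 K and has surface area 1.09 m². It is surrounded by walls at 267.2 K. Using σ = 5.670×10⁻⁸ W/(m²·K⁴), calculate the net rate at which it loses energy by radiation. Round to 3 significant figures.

Net loss ≈ 1.54×10⁵ W

Area A = 1.09 m².
Net radiated power P_net = εσA(T⁴ − T₀⁴) = 0.882×5.670×10⁻⁸×1.09×(1298⁴ − 267.2⁴).
T⁴ − T₀⁴ = 2.83856×10¹² − 5.09737×10⁹ = 2.83346×10¹² K⁴, so P_net = 1.54×10⁵ W.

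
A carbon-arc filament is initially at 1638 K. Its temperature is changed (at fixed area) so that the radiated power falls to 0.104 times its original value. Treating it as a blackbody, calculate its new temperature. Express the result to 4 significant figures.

T₂ ≈ 930.2 K

P ∝ T⁴, so T₂/T₁ = (P₂/P₁)^(1/4) = (0.104)^(1/4) = 0.567882.
T₂ = 1638 × 0.567882 = 930.2 K.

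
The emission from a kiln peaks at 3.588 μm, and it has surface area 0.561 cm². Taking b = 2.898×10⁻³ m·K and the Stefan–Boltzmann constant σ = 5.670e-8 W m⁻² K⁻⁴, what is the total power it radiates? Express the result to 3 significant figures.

Wien's law: T = b/λ_max = 2.898×10⁻³/3.588×10⁻⁶ = 807.692 K.
Area A = 0.561 cm² = 5.61×10⁻⁵ m².
Then P = σAT⁴ = 5.670×10⁻⁸×5.61×10⁻⁵×(807.692)⁴ = 1.35 W.

P ≈ 1.35 W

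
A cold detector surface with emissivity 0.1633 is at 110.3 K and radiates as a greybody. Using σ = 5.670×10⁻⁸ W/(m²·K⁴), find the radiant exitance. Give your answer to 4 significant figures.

I ≈ 1.370 W/m²

Stefan–Boltzmann: I = εσT⁴ = 0.1633 × 5.670×10⁻⁸ × (110.3)⁴ = 1.370 W/m².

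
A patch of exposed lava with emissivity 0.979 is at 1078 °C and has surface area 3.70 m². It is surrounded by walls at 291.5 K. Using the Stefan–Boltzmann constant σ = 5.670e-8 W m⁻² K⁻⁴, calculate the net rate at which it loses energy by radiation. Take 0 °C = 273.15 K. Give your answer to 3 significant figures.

T = 1078 °C + 273.15 = 1351.15 K.
Area A = 3.70 m².
Net radiated power P_net = εσA(T⁴ − T₀⁴) = 0.979×5.670×10⁻⁸×3.70×(1351.15⁴ − 291.5⁴).
T⁴ − T₀⁴ = 3.33284×10¹² − 7.22028×10⁹ = 3.32562×10¹² K⁴, so P_net = 6.83×10⁵ W.

Net loss ≈ 6.83×10⁵ W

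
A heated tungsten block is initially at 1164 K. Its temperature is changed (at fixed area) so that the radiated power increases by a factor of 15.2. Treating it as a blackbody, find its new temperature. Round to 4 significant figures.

P ∝ T⁴, so T₂/T₁ = (P₂/P₁)^(1/4) = (15.2)^(1/4) = 1.97452.
T₂ = 1164 × 1.97452 = 2298 K.

T₂ ≈ 2298 K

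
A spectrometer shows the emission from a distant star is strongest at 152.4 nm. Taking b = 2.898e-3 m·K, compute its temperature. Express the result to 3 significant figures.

Wien's law gives T = b/λ_max = (2.898×10⁻³ m·K)/(1.524×10⁻⁷ m) = 1.90×10⁴ K.

T ≈ 1.90×10⁴ K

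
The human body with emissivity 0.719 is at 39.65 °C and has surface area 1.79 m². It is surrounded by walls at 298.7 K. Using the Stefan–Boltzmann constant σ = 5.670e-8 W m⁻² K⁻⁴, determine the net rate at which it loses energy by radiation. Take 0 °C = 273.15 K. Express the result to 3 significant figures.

T = 39.65 °C + 273.15 = 312.80 K.
Area A = 1.79 m².
Net radiated power P_net = εσA(T⁴ − T₀⁴) = 0.719×5.670×10⁻⁸×1.79×(312.80⁴ − 298.7⁴).
T⁴ − T₀⁴ = 9.57342×10⁹ − 7.96051×10⁹ = 1.61291×10⁹ K⁴, so P_net = 118 W.

Net loss ≈ 118 W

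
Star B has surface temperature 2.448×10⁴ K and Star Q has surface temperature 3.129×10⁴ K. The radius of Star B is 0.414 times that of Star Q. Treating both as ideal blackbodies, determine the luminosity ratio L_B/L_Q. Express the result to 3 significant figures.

L_B/L_Q ≈ 0.0642

L ∝ R²T⁴, so L_B/L_Q = (R_B/R_Q)²(T_B/T_Q)⁴ = (0.414)² × (2.448×10⁴/3.129×10⁴)⁴ = 0.171396 × 0.374648 = 0.0642.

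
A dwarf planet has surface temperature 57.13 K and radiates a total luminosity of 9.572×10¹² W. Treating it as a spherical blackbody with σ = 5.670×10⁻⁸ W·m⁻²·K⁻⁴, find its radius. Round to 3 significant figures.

R ≈ 1.12×10⁶ m

L = 4πR²σT⁴ ⇒ R = √(L/(4πσT⁴)).
σT⁴ = 0.604004 W/m², so R = √(9.572×10¹²/(4π×0.604004)) = 1.12×10⁶ m.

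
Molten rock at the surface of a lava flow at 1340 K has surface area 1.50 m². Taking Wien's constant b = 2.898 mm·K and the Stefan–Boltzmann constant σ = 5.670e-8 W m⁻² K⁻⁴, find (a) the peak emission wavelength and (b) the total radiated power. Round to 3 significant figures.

(a) λ_max = b/T = 2.898×10⁻³/1340 = 2.163×10⁻⁶ m = 2.16×10³ nm.
Area A = 1.50 m².
(b) P = σAT⁴ = 5.670×10⁻⁸×1.50×(1340)⁴ = 2.74×10⁵ W.

λ_max ≈ 2.16×10³ nm; P ≈ 2.74×10⁵ W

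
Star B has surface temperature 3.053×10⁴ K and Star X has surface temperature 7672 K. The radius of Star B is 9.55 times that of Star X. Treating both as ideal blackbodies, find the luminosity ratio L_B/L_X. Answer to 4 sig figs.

L_B/L_X ≈ 2.287×10⁴

L ∝ R²T⁴, so L_B/L_X = (R_B/R_X)²(T_B/T_X)⁴ = (9.55)² × (3.053×10⁴/7672)⁴ = 91.2025 × 250.768 = 2.287×10⁴.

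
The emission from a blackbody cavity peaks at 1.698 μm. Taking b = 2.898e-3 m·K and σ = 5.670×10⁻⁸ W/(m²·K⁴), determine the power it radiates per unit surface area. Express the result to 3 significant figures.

I ≈ 4.81×10⁵ W/m²

Wien's law: T = b/λ_max = 2.898×10⁻³/1.698×10⁻⁶ = 1706.71 K.
Then I = σT⁴ = 5.670×10⁻⁸×(1706.71)⁴ = 4.81×10⁵ W/m².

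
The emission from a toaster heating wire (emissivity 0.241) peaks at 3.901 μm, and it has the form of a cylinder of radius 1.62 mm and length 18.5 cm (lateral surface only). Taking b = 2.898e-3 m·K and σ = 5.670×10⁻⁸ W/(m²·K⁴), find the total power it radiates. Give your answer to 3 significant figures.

Wien's law: T = b/λ_max = 2.898×10⁻³/3.901×10⁻⁶ = 742.886 K.
Lateral area A = 2πrL = 2π×1.62×10⁻³×0.185 = 1.88307×10⁻³ m².
Then P = εσAT⁴ = 0.241×5.670×10⁻⁸×1.88307×10⁻³×(742.886)⁴ = 7.84 W.

P ≈ 7.84 W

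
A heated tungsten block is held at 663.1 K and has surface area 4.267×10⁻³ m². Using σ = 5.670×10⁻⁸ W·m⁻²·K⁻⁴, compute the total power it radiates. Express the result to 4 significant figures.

P ≈ 46.78 W

Area A = 4.267×10⁻³ m².
P = σAT⁴ = 5.670×10⁻⁸ × 4.267×10⁻³ × (663.1)⁴ = 46.78 W.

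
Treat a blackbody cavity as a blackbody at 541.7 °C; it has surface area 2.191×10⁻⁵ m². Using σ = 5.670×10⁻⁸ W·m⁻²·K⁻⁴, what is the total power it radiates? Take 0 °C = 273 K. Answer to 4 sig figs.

T = 541.7 °C + 273 = 814.7 K.
Area A = 2.191×10⁻⁵ m².
P = σAT⁴ = 5.670×10⁻⁸ × 2.191×10⁻⁵ × (814.7)⁴ = 0.5473 W.

P ≈ 0.5473 W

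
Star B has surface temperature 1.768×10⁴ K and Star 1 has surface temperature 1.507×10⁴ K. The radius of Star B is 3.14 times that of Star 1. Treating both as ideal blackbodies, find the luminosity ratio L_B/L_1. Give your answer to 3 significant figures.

L ∝ R²T⁴, so L_B/L_1 = (R_B/R_1)²(T_B/T_1)⁴ = (3.14)² × (1.768×10⁴/1.507×10⁴)⁴ = 9.8596 × 1.89442 = 18.7.

L_B/L_1 ≈ 18.7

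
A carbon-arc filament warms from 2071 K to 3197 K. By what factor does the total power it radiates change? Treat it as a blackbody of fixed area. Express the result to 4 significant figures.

P₂/P₁ ≈ 5.679

P ∝ T⁴, so P₂/P₁ = (T₂/T₁)⁴ = (3197/2071)⁴ = (1.54370)⁴ = 5.679.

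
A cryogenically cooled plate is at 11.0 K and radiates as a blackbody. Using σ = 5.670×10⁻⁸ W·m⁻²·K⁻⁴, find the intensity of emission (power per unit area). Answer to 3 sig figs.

Stefan–Boltzmann: I = σT⁴ = 5.670×10⁻⁸ × (11.0)⁴ = 8.30×10⁻⁴ W/m².

I ≈ 8.30×10⁻⁴ W/m²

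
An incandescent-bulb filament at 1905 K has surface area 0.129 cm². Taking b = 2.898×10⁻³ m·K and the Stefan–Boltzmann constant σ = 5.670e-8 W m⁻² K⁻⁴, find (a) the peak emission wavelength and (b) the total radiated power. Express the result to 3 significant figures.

λ_max ≈ 1.52 μm; P ≈ 9.63 W

(a) λ_max = b/T = 2.898×10⁻³/1905 = 1.521×10⁻⁶ m = 1.52 μm.
Area A = 0.129 cm² = 1.29×10⁻⁵ m².
(b) P = σAT⁴ = 5.670×10⁻⁸×1.29×10⁻⁵×(1905)⁴ = 9.63 W.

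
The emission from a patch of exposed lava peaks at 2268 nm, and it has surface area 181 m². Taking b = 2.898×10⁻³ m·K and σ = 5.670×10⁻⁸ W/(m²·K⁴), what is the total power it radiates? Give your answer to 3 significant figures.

Wien's law: T = b/λ_max = 2.898×10⁻³/2.268×10⁻⁶ = 1277.78 K.
Area A = 181 m².
Then P = σAT⁴ = 5.670×10⁻⁸×181×(1277.78)⁴ = 2.74×10⁷ W.

P ≈ 2.74×10⁷ W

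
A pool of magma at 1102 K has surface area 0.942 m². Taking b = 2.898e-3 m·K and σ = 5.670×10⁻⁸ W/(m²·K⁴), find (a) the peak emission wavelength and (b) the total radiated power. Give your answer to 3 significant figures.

(a) λ_max = b/T = 2.898×10⁻³/1102 = 2.630×10⁻⁶ m = 2.63 μm.
Area A = 0.942 m².
(b) P = σAT⁴ = 5.670×10⁻⁸×0.942×(1102)⁴ = 7.88×10⁴ W.

λ_max ≈ 2.63 μm; P ≈ 7.88×10⁴ W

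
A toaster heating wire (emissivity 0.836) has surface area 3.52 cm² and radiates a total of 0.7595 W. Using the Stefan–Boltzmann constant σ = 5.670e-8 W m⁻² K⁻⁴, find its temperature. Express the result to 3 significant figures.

Area A = 3.52 cm² = 3.52×10⁻⁴ m².
P = εσAT⁴ ⇒ T = (P/(εσA))^(1/4) = (0.7595/(0.836×5.670×10⁻⁸×3.52×10⁻⁴))^(1/4) = 462 K.

T ≈ 462 K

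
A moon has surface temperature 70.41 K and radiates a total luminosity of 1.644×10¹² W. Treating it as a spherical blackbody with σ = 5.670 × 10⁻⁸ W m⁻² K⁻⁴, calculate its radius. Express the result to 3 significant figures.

L = 4πR²σT⁴ ⇒ R = √(L/(4πσT⁴)).
σT⁴ = 1.39354 W/m², so R = √(1.644×10¹²/(4π×1.39354)) = 3.06×10⁵ m.

R ≈ 3.06×10⁵ m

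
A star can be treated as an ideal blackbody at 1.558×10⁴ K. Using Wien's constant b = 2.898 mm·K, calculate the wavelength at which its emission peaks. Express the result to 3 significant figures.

Wien's displacement law: λ_max = b/T = (2.898×10⁻³ m·K)/(1.558×10⁴ K) = 1.860×10⁻⁷ m.
That is 186 nm, in the ultraviolet range.

λ_max ≈ 186 nm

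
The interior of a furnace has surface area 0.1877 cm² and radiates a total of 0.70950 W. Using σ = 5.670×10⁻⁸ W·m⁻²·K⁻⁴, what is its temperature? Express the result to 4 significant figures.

Area A = 0.1877 cm² = 1.877×10⁻⁵ m².
P = σAT⁴ ⇒ T = (P/(σA))^(1/4) = (0.70950/(5.670×10⁻⁸×1.877×10⁻⁵))^(1/4) = 903.6 K.

T ≈ 903.6 K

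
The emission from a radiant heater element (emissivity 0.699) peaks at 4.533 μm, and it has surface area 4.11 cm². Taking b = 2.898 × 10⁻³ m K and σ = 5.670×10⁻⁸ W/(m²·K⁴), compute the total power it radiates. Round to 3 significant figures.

Wien's law: T = b/λ_max = 2.898×10⁻³/4.533×10⁻⁶ = 639.312 K.
Area A = 4.11 cm² = 4.11×10⁻⁴ m².
Then P = εσAT⁴ = 0.699×5.670×10⁻⁸×4.11×10⁻⁴×(639.312)⁴ = 2.72 W.

P ≈ 2.72 W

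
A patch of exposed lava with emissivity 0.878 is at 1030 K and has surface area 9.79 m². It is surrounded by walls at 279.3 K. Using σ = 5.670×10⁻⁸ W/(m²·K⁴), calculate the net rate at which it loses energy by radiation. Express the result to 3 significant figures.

Area A = 9.79 m².
Net radiated power P_net = εσA(T⁴ − T₀⁴) = 0.878×5.670×10⁻⁸×9.79×(1030⁴ − 279.3⁴).
T⁴ − T₀⁴ = 1.12551×10¹² − 6.08532×10⁹ = 1.11942×10¹² K⁴, so P_net = 5.46×10⁵ W.

Net loss ≈ 5.46×10⁵ W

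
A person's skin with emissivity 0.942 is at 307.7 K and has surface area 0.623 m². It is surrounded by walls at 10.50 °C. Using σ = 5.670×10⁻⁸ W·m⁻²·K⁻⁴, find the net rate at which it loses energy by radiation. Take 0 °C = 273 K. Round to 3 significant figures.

Surroundings: T = 10.50 °C + 273 = 283.50 K.
Area A = 0.623 m².
Net radiated power P_net = εσA(T⁴ − T₀⁴) = 0.942×5.670×10⁻⁸×0.623×(307.7⁴ − 283.50⁴).
T⁴ − T₀⁴ = 8.96417×10⁹ − 6.45970×10⁹ = 2.50447×10⁹ K⁴, so P_net = 83.3 W.

Net loss ≈ 83.3 W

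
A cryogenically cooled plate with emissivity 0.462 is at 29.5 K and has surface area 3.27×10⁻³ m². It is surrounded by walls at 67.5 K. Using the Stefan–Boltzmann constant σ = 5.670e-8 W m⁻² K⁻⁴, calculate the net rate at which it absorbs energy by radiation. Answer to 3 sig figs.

Net gain ≈ 1.71×10⁻³ W

Area A = 3.27×10⁻³ m².
Net radiated power P_net = εσA(T⁴ − T₀⁴) = 0.462×5.670×10⁻⁸×3.27×10⁻³×(29.5⁴ − 67.5⁴).
T⁴ − T₀⁴ = 7.57335×10⁵ − 2.07594×10⁷ = -2.00021×10⁷ K⁴, so P_net = -1.71×10⁻³ W — negative, meaning a net gain of 1.71×10⁻³ W.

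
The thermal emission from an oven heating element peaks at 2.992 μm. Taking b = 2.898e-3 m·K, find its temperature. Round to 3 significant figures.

Wien's law gives T = b/λ_max = (2.898×10⁻³ m·K)/(2.992×10⁻⁶ m) = 969 K.

T ≈ 969 K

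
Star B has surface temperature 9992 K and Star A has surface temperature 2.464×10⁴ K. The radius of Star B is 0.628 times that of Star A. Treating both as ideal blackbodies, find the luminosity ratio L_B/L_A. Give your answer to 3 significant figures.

L_B/L_A ≈ 0.0107

L ∝ R²T⁴, so L_B/L_A = (R_B/R_A)²(T_B/T_A)⁴ = (0.628)² × (9992/2.464×10⁴)⁴ = 0.394384 × 0.0270425 = 0.0107.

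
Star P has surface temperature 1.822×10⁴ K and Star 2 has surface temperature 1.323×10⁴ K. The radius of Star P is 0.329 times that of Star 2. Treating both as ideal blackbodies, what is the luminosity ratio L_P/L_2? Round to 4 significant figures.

L ∝ R²T⁴, so L_P/L_2 = (R_P/R_2)²(T_P/T_2)⁴ = (0.329)² × (1.822×10⁴/1.323×10⁴)⁴ = 0.108241 × 3.59711 = 0.3894.

L_P/L_2 ≈ 0.3894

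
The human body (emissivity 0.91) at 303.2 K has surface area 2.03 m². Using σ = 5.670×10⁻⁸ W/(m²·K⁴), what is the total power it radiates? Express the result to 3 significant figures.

P ≈ 885 W

Area A = 2.03 m².
P = εσAT⁴ = 0.91 × 5.670×10⁻⁸ × 2.03 × (303.2)⁴ = 885 W.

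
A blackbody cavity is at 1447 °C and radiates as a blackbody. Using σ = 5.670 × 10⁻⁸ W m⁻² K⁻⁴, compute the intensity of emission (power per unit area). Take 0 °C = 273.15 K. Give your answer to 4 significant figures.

I ≈ 4.964×10⁵ W/m²

T = 1447 °C + 273.15 = 1720.15 K.
Stefan–Boltzmann: I = σT⁴ = 5.670×10⁻⁸ × (1720.15)⁴ = 4.964×10⁵ W/m².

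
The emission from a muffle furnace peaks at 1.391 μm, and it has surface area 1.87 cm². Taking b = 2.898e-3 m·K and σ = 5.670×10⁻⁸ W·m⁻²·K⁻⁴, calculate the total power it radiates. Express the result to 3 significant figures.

Wien's law: T = b/λ_max = 2.898×10⁻³/1.391×10⁻⁶ = 2083.39 K.
Area A = 1.87 cm² = 1.87×10⁻⁴ m².
Then P = σAT⁴ = 5.670×10⁻⁸×1.87×10⁻⁴×(2083.39)⁴ = 200 W.

P ≈ 200 W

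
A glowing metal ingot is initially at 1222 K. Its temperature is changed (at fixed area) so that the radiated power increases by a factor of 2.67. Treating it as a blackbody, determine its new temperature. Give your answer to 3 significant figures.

T₂ ≈ 1.56×10³ K

P ∝ T⁴, so T₂/T₁ = (P₂/P₁)^(1/4) = (2.67)^(1/4) = 1.27829.
T₂ = 1222 × 1.27829 = 1.56×10³ K.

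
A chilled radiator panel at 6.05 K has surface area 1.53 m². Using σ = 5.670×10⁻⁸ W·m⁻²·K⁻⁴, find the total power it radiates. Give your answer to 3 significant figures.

Area A = 1.53 m².
P = σAT⁴ = 5.670×10⁻⁸ × 1.53 × (6.05)⁴ = 1.16×10⁻⁴ W.

P ≈ 1.16×10⁻⁴ W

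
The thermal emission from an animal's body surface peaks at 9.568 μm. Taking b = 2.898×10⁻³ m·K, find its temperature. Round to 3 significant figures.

Wien's law gives T = b/λ_max = (2.898×10⁻³ m·K)/(9.568×10⁻⁶ m) = 303 K.

T ≈ 303 K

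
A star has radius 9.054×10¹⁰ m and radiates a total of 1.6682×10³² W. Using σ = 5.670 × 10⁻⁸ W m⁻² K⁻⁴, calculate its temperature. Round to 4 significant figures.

T ≈ 1.300×10⁴ K

Surface area A = 4πR² = 4π(9.054×10¹⁰ m)² = 1.03013×10²³ m².
P = σAT⁴ ⇒ T = (P/(σA))^(1/4) = (1.6682×10³²/(5.670×10⁻⁸×1.03013×10²³))^(1/4) = 1.300×10⁴ K.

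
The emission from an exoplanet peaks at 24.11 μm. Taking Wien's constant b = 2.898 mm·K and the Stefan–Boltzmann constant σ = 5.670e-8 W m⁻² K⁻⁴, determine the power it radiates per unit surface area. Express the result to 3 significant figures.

I ≈ 11.8 W/m²

Wien's law: T = b/λ_max = 2.898×10⁻³/2.411×10⁻⁵ = 120.199 K.
Then I = σT⁴ = 5.670×10⁻⁸×(120.199)⁴ = 11.8 W/m².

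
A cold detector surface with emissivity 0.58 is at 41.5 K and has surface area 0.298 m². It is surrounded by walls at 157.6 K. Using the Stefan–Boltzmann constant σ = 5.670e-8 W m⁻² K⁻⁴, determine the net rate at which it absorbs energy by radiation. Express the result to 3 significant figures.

Net gain ≈ 6.02 W

Area A = 0.298 m².
Net radiated power P_net = εσA(T⁴ − T₀⁴) = 0.58×5.670×10⁻⁸×0.298×(41.5⁴ − 157.6⁴).
T⁴ − T₀⁴ = 2.96615×10⁶ − 6.16914×10⁸ = -6.13948×10⁸ K⁴, so P_net = -6.02 W — negative, meaning a net gain of 6.02 W.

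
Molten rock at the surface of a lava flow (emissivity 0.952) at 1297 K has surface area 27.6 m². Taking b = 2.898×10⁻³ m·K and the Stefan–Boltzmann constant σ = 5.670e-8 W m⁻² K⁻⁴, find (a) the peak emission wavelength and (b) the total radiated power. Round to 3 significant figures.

λ_max ≈ 2.23 μm; P ≈ 4.22×10⁶ W

(a) λ_max = b/T = 2.898×10⁻³/1297 = 2.234×10⁻⁶ m = 2.23 μm.
Area A = 27.6 m².
(b) P = εσAT⁴ = 0.952×5.670×10⁻⁸×27.6×(1297)⁴ = 4.22×10⁶ W.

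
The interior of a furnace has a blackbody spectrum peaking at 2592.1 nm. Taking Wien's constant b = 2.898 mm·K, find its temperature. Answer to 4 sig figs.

Wien's law gives T = b/λ_max = (2.898×10⁻³ m·K)/(2.5921×10⁻⁶ m) = 1118 K.

T ≈ 1118 K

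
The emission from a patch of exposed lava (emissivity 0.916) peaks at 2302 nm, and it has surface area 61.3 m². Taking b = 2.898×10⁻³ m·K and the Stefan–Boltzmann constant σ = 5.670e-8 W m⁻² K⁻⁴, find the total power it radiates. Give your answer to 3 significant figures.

Wien's law: T = b/λ_max = 2.898×10⁻³/2.302×10⁻⁶ = 1258.91 K.
Area A = 61.3 m².
Then P = εσAT⁴ = 0.916×5.670×10⁻⁸×61.3×(1258.91)⁴ = 8.00×10⁶ W.

P ≈ 8.00×10⁶ W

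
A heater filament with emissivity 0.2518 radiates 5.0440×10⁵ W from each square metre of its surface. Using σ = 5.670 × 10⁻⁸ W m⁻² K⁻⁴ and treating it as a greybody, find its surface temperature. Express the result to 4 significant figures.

I = εσT⁴, so T = (I/εσ)^(1/4) = (5.0440×10⁵/(0.2518×5.670×10⁻⁸))^(1/4) = 2438 K.

T ≈ 2438 K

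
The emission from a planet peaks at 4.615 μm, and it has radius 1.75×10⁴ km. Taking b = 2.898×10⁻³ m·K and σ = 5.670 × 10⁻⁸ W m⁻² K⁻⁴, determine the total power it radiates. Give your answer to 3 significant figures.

Wien's law: T = b/λ_max = 2.898×10⁻³/4.615×10⁻⁶ = 627.952 K.
Surface area A = 4πR² = 4π(1.75×10⁷ m)² = 3.84845×10¹⁵ m².
Then P = σAT⁴ = 5.670×10⁻⁸×3.84845×10¹⁵×(627.952)⁴ = 3.39×10¹⁹ W.

P ≈ 3.39×10¹⁹ W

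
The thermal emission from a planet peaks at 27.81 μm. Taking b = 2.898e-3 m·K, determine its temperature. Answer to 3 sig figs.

T ≈ 104 K

Wien's law gives T = b/λ_max = (2.898×10⁻³ m·K)/(2.781×10⁻⁵ m) = 104 K.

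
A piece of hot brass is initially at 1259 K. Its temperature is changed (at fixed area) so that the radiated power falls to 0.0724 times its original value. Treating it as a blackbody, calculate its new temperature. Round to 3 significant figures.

P ∝ T⁴, so T₂/T₁ = (P₂/P₁)^(1/4) = (0.0724)^(1/4) = 0.518722.
T₂ = 1259 × 0.518722 = 653 K.

T₂ ≈ 653 K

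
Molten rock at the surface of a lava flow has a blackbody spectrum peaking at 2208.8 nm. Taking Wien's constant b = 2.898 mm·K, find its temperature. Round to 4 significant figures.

T ≈ 1312 K

Wien's law gives T = b/λ_max = (2.898×10⁻³ m·K)/(2.2088×10⁻⁶ m) = 1312 K.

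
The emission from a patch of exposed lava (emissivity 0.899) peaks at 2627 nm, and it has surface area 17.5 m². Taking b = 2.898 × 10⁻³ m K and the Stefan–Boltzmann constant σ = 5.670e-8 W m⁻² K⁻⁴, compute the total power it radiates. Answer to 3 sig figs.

P ≈ 1.32×10⁶ W

Wien's law: T = b/λ_max = 2.898×10⁻³/2.627×10⁻⁶ = 1103.16 K.
Area A = 17.5 m².
Then P = εσAT⁴ = 0.899×5.670×10⁻⁸×17.5×(1103.16)⁴ = 1.32×10⁶ W.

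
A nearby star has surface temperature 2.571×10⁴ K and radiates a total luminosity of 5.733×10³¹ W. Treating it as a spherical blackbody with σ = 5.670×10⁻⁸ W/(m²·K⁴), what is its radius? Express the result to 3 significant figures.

R ≈ 1.36×10¹⁰ m

L = 4πR²σT⁴ ⇒ R = √(L/(4πσT⁴)).
σT⁴ = 2.47737×10¹⁰ W/m², so R = √(5.733×10³¹/(4π×2.47737×10¹⁰)) = 1.36×10¹⁰ m.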